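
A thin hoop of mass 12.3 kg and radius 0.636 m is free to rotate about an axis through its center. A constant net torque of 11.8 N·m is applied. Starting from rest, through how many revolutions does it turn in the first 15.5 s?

I = MR² = (12.3)(0.636)² = 4.975 kg·m².
α = τ/I = 11.8/4.975 = 2.372 rad/s².
θ = ½αt² = ½(2.372)(15.5)² = 284.9 rad.
Revolutions = θ/(2π) = 45.34.

≈ 45.3 revolutions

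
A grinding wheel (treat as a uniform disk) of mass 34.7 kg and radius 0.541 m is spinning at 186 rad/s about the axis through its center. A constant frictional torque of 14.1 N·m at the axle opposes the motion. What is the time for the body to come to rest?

t ≈ 67.0 s

I = ½MR² = (1/2)(34.7)(0.541)² = 5.078 kg·m².
The net torque has magnitude 14.1 N·m, opposing ω.
|α| = τ/I = 14.10/5.078 = 2.777 rad/s² (deceleration).
0 = ω₀ − |α|t ⇒ t = ω₀/|α| = 186/2.777 = 66.99 s.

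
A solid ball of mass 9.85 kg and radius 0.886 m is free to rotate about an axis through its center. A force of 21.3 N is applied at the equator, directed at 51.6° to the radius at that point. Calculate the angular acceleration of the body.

α ≈ 4.78 rad/s²

I = (2/5)MR² = (2/5)(9.85)(0.886)² = 3.093 kg·m².
Only the tangential component produces torque: τ = F R sinθ = (21.3)(0.886) sin 51.6° = 14.79 N·m.
From τ = Iα: α = 14.79/3.093 = 4.782 rad/s².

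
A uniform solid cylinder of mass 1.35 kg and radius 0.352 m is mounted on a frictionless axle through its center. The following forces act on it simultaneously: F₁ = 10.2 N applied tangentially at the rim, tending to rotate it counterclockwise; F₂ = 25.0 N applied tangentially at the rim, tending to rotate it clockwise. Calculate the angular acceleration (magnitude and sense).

I = ½MR² = (1/2)(1.35)(0.352)² = 0.08364 kg·m².
Taking counterclockwise as positive: τ₁ = +(10.2)(0.352) = +3.590 N·m; τ₂ = −(25.0)(0.352) = −8.800 N·m.
Net torque τ = -5.210 N·m.
α = τ/I = -5.210/0.08364 = -62.29 rad/s².

α ≈ 62.3 rad/s², clockwise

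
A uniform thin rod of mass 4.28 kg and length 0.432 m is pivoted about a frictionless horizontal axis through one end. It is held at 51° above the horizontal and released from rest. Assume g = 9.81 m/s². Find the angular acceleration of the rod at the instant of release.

About the pivot, I = (1/3)ML² = (1/3)(4.28)(0.432)² = 0.2663 kg·m².
The weight acts at the center, a distance L/2 = 0.2160 m from the pivot; τ = Mg(L/2) cos 51° = 5.707 N·m.
α = τ/I = 5.707/0.2663 = 21.44 rad/s².

α ≈ 21.4 rad/s²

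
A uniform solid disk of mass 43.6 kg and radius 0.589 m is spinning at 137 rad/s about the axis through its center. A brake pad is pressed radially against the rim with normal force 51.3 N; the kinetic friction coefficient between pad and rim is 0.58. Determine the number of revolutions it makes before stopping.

≈ 645 revolutions

I = ½MR² = (1/2)(43.6)(0.589)² = 7.563 kg·m².
Friction force f = μN = (0.58)(51.3) = 29.75 N at the rim; torque magnitude τ = fR = 17.53 N·m, opposing ω.
|α| = τ/I = 17.53/7.563 = 2.317 rad/s² (deceleration).
ω² = ω₀² − 2|α|θ with ω = 0 ⇒ θ = ω₀²/(2|α|) = 4050 rad = 644.6 rev.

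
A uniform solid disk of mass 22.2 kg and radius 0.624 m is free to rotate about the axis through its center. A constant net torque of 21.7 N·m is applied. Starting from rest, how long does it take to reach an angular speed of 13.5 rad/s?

t ≈ 2.69 s

I = ½MR² = (1/2)(22.2)(0.624)² = 4.322 kg·m².
α = τ/I = 21.7/4.322 = 5.021 rad/s².
ω = αt ⇒ t = ω/α = 13.5/5.021 = 2.689 s.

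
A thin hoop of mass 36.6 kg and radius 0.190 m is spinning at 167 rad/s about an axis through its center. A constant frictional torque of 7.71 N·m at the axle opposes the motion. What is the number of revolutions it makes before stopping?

≈ 380 revolutions

I = MR² = (36.6)(0.190)² = 1.321 kg·m².
The net torque has magnitude 7.71 N·m, opposing ω.
|α| = τ/I = 7.710/1.321 = 5.835 rad/s² (deceleration).
ω² = ω₀² − 2|α|θ with ω = 0 ⇒ θ = ω₀²/(2|α|) = 2390 rad = 380.3 rev.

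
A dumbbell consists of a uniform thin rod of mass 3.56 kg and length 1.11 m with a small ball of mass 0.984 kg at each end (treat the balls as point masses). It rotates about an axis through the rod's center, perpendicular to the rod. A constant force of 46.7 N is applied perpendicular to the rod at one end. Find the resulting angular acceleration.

I_rod = (1/12)ML² = (1/12)(3.56)(1.11)² = 0.3655 kg·m².
I_balls = 2·m·(L/2)² = 2(0.984)(0.5550)² = 0.6062 kg·m².
Total I = 0.9717 kg·m².
τ = F·(L/2) = (46.7)(0.555) = 25.92 N·m.
α = τ/I = 25.92/0.9717 = 26.67 rad/s².

α ≈ 26.7 rad/s²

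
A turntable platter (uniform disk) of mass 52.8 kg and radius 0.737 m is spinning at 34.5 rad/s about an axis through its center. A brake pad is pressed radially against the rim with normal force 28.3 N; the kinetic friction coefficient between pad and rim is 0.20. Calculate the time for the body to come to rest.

t ≈ 119 s

I = ½MR² = (1/2)(52.8)(0.737)² = 14.34 kg·m².
Friction force f = μN = (0.20)(28.3) = 5.660 N at the rim; torque magnitude τ = fR = 4.171 N·m, opposing ω.
|α| = τ/I = 4.171/14.34 = 0.2909 rad/s² (deceleration).
0 = ω₀ − |α|t ⇒ t = ω₀/|α| = 34.5/0.2909 = 118.6 s.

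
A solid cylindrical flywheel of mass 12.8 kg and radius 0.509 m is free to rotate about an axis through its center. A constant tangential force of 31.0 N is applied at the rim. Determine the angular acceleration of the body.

I = ½MR² = (1/2)(12.8)(0.509)² = 1.658 kg·m².
τ = F R = (31.0)(0.509) = 15.78 N·m.
From τ = Iα: α = 15.78/1.658 = 9.516 rad/s².

α ≈ 9.52 rad/s²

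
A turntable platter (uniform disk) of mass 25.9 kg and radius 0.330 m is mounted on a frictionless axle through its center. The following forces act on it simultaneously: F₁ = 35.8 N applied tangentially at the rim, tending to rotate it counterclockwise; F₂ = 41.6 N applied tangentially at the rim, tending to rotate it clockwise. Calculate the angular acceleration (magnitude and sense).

I = ½MR² = (1/2)(25.9)(0.330)² = 1.410 kg·m².
Taking counterclockwise as positive: τ₁ = +(35.8)(0.330) = +11.81 N·m; τ₂ = −(41.6)(0.330) = −13.73 N·m.
Net torque τ = -1.914 N·m.
α = τ/I = -1.914/1.410 = -1.357 rad/s².

α ≈ 1.36 rad/s², clockwise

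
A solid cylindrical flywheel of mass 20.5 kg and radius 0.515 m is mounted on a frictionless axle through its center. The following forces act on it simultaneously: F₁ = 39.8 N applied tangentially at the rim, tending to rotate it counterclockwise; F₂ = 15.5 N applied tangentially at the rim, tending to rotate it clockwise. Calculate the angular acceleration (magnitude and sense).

α ≈ 4.60 rad/s², counterclockwise

I = ½MR² = (1/2)(20.5)(0.515)² = 2.719 kg·m².
Taking counterclockwise as positive: τ₁ = +(39.8)(0.515) = +20.50 N·m; τ₂ = −(15.5)(0.515) = −7.982 N·m.
Net torque τ = 12.51 N·m.
α = τ/I = 12.51/2.719 = 4.603 rad/s².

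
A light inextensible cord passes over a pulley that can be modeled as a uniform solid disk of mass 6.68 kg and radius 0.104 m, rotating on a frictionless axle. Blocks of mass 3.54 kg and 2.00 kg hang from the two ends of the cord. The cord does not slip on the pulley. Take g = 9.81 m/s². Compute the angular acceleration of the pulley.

I = ½MR² = (1/2)(6.68)(0.104)² = 0.03613 kg·m².
Heavier block: m₁g − T₁ = m₁a. Lighter block: T₂ − m₂g = m₂a.
Pulley: (T₁ − T₂)R = Iα = I(a/R), so T₁ − T₂ = (I/R²)a = (1/2)M_p a = 3.340·a.
Adding the three: (m₁ − m₂)g = (m₁ + m₂ + 3.340)a, so a = (3.54 − 2.00)(9.81)/(3.54 + 2.00 + 3.340) = 1.701 m/s².
α = a/R = 1.701/0.104 = 16.36 rad/s².

α ≈ 16.4 rad/s²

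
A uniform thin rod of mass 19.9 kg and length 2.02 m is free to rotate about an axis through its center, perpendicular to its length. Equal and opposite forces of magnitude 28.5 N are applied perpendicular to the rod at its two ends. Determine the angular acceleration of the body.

I = (1/12)ML² = (1/12)(19.9)(2.02)² = 6.767 kg·m².
The couple gives τ = F·(L/2) + F·(L/2) = F L = (28.5)(2.02) = 57.57 N·m.
Newton's second law for rotation, τ = Iα, gives α = τ/I = 57.57/6.767 = 8.508 rad/s².

α ≈ 8.51 rad/s²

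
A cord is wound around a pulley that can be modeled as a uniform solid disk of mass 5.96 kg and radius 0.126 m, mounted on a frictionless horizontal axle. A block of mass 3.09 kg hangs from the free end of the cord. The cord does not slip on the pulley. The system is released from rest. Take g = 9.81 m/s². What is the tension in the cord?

I = ½MR² = (1/2)(5.96)(0.126)² = 0.04731 kg·m².
Block: mg − T = ma. Pulley: TR = Iα. No-slip: a = αR, so T = (I/R²)a = 2.980·a.
Then mg = (m + 2.980)a, so a = (3.09)(9.81)/(3.09 + 2.980) = 4.994 m/s².
T = 2.980·a = 14.88 N.

T ≈ 14.9 N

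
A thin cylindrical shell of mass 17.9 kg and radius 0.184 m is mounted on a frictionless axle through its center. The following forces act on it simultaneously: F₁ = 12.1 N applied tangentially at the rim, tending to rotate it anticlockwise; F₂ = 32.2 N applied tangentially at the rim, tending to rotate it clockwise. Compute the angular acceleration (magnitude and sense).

I = MR² = (17.9)(0.184)² = 0.6060 kg·m².
Taking anticlockwise as positive: τ₁ = +(12.1)(0.184) = +2.226 N·m; τ₂ = −(32.2)(0.184) = −5.925 N·m.
Net torque τ = -3.698 N·m.
α = τ/I = -3.698/0.6060 = -6.103 rad/s².

α ≈ 6.10 rad/s², clockwise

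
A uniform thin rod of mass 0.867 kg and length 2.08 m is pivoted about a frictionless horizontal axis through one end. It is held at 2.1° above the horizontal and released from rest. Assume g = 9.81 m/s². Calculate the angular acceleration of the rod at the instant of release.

α ≈ 7.07 rad/s²

About the pivot, I = (1/3)ML² = (1/3)(0.867)(2.08)² = 1.250 kg·m².
The weight acts at the center, a distance L/2 = 1.040 m from the pivot; τ = Mg(L/2) cos 2.1° = 8.840 N·m.
α = τ/I = 8.840/1.250 = 7.070 rad/s².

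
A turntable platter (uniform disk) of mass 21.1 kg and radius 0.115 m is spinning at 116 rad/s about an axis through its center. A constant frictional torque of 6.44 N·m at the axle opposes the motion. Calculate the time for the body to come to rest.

t ≈ 2.51 s

I = ½MR² = (1/2)(21.1)(0.115)² = 0.1395 kg·m².
The net torque has magnitude 6.44 N·m, opposing ω.
|α| = τ/I = 6.440/0.1395 = 46.16 rad/s² (deceleration).
0 = ω₀ − |α|t ⇒ t = ω₀/|α| = 116/46.16 = 2.513 s.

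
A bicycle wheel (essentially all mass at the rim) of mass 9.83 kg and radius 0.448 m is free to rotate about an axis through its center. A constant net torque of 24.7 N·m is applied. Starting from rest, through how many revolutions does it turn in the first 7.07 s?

≈ 49.8 revolutions

I = MR² = (9.83)(0.448)² = 1.973 kg·m².
α = τ/I = 24.7/1.973 = 12.52 rad/s².
θ = ½αt² = ½(12.52)(7.07)² = 312.9 rad.
Revolutions = θ/(2π) = 49.80.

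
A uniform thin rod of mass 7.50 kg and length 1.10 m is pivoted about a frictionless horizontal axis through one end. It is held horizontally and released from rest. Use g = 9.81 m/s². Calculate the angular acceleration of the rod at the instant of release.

About the pivot, I = (1/3)ML² = (1/3)(7.50)(1.10)² = 3.025 kg·m².
The weight acts at the center, a distance L/2 = 0.5500 m from the pivot; τ = Mg(L/2) = 40.47 N·m.
α = τ/I = 40.47/3.025 = 13.38 rad/s².
(Equivalently α = (3g/(2L)) = 13.38 rad/s².)

α ≈ 13.4 rad/s²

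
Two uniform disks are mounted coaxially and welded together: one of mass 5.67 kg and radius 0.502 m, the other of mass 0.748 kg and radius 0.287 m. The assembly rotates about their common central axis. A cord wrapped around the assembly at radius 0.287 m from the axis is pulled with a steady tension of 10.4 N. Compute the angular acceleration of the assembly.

I = ½M₁R₁² + ½M₂R₂² = ½(5.67)(0.502)² + ½(0.748)(0.287)² = 0.7452 kg·m².
τ = F r = (10.4)(0.287) = 2.985 N·m.
α = τ/I = 2.985/0.7452 = 4.005 rad/s².

α ≈ 4.01 rad/s²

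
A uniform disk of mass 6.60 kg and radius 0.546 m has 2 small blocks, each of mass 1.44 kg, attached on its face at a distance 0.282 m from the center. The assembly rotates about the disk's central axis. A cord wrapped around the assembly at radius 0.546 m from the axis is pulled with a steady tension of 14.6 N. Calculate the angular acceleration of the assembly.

α ≈ 6.57 rad/s²

I_disk = ½MR² = ½(6.60)(0.546)² = 0.9838 kg·m².
I_blocks = 2·m·r² = 2(1.44)(0.282)² = 0.2290 kg·m².
Total I = 1.213 kg·m².
τ = F r = (14.6)(0.546) = 7.972 N·m.
α = τ/I = 7.972/1.213 = 6.573 rad/s².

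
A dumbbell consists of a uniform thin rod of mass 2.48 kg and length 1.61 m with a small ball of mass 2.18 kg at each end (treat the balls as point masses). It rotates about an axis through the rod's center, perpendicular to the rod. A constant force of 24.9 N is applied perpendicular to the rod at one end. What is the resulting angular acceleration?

I_rod = (1/12)ML² = (1/12)(2.48)(1.61)² = 0.5357 kg·m².
I_balls = 2·m·(L/2)² = 2(2.18)(0.8050)² = 2.825 kg·m².
Total I = 3.361 kg·m².
τ = F·(L/2) = (24.9)(0.805) = 20.04 N·m.
α = τ/I = 20.04/3.361 = 5.964 rad/s².

α ≈ 5.96 rad/s²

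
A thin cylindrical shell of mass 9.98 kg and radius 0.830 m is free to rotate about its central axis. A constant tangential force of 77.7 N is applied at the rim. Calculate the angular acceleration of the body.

I = MR² = (9.98)(0.830)² = 6.875 kg·m².
τ = F R = (77.7)(0.830) = 64.49 N·m.
From τ = Iα: α = 64.49/6.875 = 9.380 rad/s².

α ≈ 9.38 rad/s²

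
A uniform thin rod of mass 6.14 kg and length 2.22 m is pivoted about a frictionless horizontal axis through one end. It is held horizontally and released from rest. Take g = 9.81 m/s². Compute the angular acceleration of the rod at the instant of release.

About the pivot, I = (1/3)ML² = (1/3)(6.14)(2.22)² = 10.09 kg·m².
The weight acts at the center, a distance L/2 = 1.110 m from the pivot; τ = Mg(L/2) = 66.86 N·m.
α = τ/I = 66.86/10.09 = 6.628 rad/s².

α ≈ 6.63 rad/s²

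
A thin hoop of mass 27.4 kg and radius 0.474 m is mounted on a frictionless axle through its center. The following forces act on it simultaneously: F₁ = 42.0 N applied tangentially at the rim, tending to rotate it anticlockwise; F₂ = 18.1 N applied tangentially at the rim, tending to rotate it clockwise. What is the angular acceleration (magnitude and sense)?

α ≈ 1.84 rad/s², anticlockwise

I = MR² = (27.4)(0.474)² = 6.156 kg·m².
Taking anticlockwise as positive: τ₁ = +(42.0)(0.474) = +19.91 N·m; τ₂ = −(18.1)(0.474) = −8.579 N·m.
Net torque τ = 11.33 N·m.
α = τ/I = 11.33/6.156 = 1.840 rad/s².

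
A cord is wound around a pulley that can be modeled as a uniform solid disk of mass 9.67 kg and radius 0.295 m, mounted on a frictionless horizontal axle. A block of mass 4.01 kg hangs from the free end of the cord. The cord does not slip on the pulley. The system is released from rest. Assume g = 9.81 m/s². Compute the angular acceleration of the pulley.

I = ½MR² = (1/2)(9.67)(0.295)² = 0.4208 kg·m².
Block: mg − T = ma. Pulley: TR = Iα. No-slip: a = αR, so T = (I/R²)a = 4.835·a.
Then mg = (m + 4.835)a, so a = (4.01)(9.81)/(4.01 + 4.835) = 4.447 m/s².
α = a/R = 4.447/0.295 = 15.08 rad/s².

α ≈ 15.1 rad/s²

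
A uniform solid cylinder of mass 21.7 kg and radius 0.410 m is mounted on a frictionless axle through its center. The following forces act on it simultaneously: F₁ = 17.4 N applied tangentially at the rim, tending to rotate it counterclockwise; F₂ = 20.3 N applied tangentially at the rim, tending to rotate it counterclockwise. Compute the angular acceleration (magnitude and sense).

α ≈ 8.47 rad/s², counterclockwise

I = ½MR² = (1/2)(21.7)(0.410)² = 1.824 kg·m².
Taking counterclockwise as positive: τ₁ = +(17.4)(0.410) = +7.134 N·m; τ₂ = +(20.3)(0.410) = +8.323 N·m.
Net torque τ = 15.46 N·m.
α = τ/I = 15.46/1.824 = 8.475 rad/s².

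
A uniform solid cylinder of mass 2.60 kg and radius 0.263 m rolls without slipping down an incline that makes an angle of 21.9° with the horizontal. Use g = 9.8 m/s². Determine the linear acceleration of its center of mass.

Translation along the incline: Mg sinθ − f = Ma.
Rotation about the center: fR = Iα with I = ½MR². No-slip gives a = αR, so f = (I/R²)a = (1/2)M a.
Substituting: Mg sinθ = (1 + 0.5000)Ma, so a = g sinθ/(1 + 0.5000) = (9.8) sin 21.9° / 1.500 = 2.437 m/s².

a ≈ 2.44 m/s²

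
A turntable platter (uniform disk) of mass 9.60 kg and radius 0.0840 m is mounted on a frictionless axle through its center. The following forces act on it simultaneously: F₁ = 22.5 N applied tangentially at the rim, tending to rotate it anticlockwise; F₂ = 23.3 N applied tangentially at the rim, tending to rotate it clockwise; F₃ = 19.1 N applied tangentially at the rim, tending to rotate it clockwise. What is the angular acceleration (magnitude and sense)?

I = ½MR² = (1/2)(9.60)(0.0840)² = 0.03387 kg·m².
Taking anticlockwise as positive: τ₁ = +(22.5)(0.0840) = +1.890 N·m; τ₂ = −(23.3)(0.0840) = −1.957 N·m; τ₃ = −(19.1)(0.0840) = −1.604 N·m.
Net torque τ = -1.672 N·m.
α = τ/I = -1.672/0.03387 = -49.36 rad/s².

α ≈ 49.4 rad/s², clockwise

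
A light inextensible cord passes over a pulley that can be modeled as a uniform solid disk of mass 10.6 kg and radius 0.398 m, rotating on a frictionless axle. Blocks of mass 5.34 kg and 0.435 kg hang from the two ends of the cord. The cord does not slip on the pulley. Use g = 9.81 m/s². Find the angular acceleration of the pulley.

I = ½MR² = (1/2)(10.6)(0.398)² = 0.8395 kg·m².
Heavier block: m₁g − T₁ = m₁a. Lighter block: T₂ − m₂g = m₂a.
Pulley: (T₁ − T₂)R = Iα = I(a/R), so T₁ − T₂ = (I/R²)a = (1/2)M_p a = 5.300·a.
Adding the three: (m₁ − m₂)g = (m₁ + m₂ + 5.300)a, so a = (5.34 − 0.435)(9.81)/(5.34 + 0.435 + 5.300) = 4.345 m/s².
α = a/R = 4.345/0.398 = 10.92 rad/s².

α ≈ 10.9 rad/s²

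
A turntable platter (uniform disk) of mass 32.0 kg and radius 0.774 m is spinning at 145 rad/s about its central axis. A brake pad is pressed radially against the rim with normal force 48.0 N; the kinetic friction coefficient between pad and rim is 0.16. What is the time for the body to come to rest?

t ≈ 234 s

I = ½MR² = (1/2)(32.0)(0.774)² = 9.585 kg·m².
Friction force f = μN = (0.16)(48.0) = 7.680 N at the rim; torque magnitude τ = fR = 5.944 N·m, opposing ω.
|α| = τ/I = 5.944/9.585 = 0.6202 rad/s² (deceleration).
0 = ω₀ − |α|t ⇒ t = ω₀/|α| = 145/0.6202 = 233.8 s.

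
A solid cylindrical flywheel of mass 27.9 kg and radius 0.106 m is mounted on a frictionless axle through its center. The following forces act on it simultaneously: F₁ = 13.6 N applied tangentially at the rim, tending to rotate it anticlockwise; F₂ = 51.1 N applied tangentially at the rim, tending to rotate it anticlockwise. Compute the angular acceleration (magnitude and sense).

α ≈ 43.8 rad/s², anticlockwise

I = ½MR² = (1/2)(27.9)(0.106)² = 0.1567 kg·m².
Taking anticlockwise as positive: τ₁ = +(13.6)(0.106) = +1.442 N·m; τ₂ = +(51.1)(0.106) = +5.417 N·m.
Net torque τ = 6.858 N·m.
α = τ/I = 6.858/0.1567 = 43.75 rad/s².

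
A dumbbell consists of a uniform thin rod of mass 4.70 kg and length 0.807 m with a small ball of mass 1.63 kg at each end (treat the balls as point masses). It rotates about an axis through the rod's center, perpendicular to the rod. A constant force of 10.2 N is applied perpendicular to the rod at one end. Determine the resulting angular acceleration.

α ≈ 5.24 rad/s²

I_rod = (1/12)ML² = (1/12)(4.70)(0.807)² = 0.2551 kg·m².
I_balls = 2·m·(L/2)² = 2(1.63)(0.4035)² = 0.5308 kg·m².
Total I = 0.7858 kg·m².
τ = F·(L/2) = (10.2)(0.404) = 4.116 N·m.
α = τ/I = 4.116/0.7858 = 5.237 rad/s².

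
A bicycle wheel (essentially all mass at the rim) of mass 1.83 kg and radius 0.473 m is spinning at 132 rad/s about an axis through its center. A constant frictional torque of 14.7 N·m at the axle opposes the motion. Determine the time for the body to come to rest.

I = MR² = (1.83)(0.473)² = 0.4094 kg·m².
The net torque has magnitude 14.7 N·m, opposing ω.
|α| = τ/I = 14.70/0.4094 = 35.90 rad/s² (deceleration).
0 = ω₀ − |α|t ⇒ t = ω₀/|α| = 132/35.90 = 3.676 s.

t ≈ 3.68 s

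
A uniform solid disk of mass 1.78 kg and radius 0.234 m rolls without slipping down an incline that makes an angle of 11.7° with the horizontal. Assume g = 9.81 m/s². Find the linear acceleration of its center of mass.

Translation along the incline: Mg sinθ − f = Ma.
Rotation about the center: fR = Iα with I = ½MR². No-slip gives a = αR, so f = (I/R²)a = (1/2)M a.
Substituting: Mg sinθ = (1 + 0.5000)Ma, so a = g sinθ/(1 + 0.5000) = (9.81) sin 11.7° / 1.500 = 1.326 m/s².

a ≈ 1.33 m/s²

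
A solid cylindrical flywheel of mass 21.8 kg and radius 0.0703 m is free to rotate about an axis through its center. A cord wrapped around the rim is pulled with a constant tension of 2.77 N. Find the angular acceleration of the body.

α ≈ 3.61 rad/s²

I = ½MR² = (1/2)(21.8)(0.0703)² = 0.05387 kg·m².
τ = F R = (2.77)(0.0703) = 0.1947 N·m.
Newton's second law for rotation, τ = Iα, gives α = τ/I = 0.1947/0.05387 = 3.615 rad/s².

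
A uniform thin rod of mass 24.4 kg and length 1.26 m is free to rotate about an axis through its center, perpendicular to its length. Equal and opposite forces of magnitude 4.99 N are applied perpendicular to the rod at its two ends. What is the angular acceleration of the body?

α ≈ 1.95 rad/s²

I = (1/12)ML² = (1/12)(24.4)(1.26)² = 3.228 kg·m².
The couple gives τ = F·(L/2) + F·(L/2) = F L = (4.99)(1.26) = 6.287 N·m.
From τ = Iα: α = 6.287/3.228 = 1.948 rad/s².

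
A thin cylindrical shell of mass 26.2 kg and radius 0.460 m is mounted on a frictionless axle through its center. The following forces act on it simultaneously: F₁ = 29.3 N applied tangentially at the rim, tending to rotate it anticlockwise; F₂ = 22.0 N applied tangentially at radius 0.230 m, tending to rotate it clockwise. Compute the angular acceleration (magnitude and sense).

I = MR² = (26.2)(0.460)² = 5.544 kg·m².
Taking anticlockwise as positive: τ₁ = +(29.3)(0.460) = +13.48 N·m; τ₂ = −(22.0)(0.230) = −5.060 N·m.
Net torque τ = 8.418 N·m.
α = τ/I = 8.418/5.544 = 1.518 rad/s².

α ≈ 1.52 rad/s², anticlockwise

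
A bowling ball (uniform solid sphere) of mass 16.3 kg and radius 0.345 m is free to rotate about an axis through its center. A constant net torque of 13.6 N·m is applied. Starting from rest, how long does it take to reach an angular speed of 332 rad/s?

I = (2/5)MR² = (2/5)(16.3)(0.345)² = 0.7760 kg·m².
α = τ/I = 13.6/0.7760 = 17.52 rad/s².
ω = αt ⇒ t = ω/α = 332/17.52 = 18.94 s.

t ≈ 18.9 s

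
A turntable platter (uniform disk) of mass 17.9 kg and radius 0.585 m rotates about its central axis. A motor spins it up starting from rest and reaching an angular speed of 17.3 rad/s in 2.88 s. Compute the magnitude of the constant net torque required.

τ ≈ 18.4 N·m

I = ½MR² = (1/2)(17.9)(0.585)² = 3.063 kg·m².
α = Δω/Δt = (17.3 − 0)/2.88 = 6.007 rad/s².
τ = Iα = (3.063)(6.007) = 18.40 N·m.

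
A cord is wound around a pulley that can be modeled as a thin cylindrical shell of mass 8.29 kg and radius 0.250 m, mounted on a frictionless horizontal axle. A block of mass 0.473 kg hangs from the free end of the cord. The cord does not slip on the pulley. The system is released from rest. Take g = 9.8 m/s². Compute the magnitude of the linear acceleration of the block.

I = MR² = (8.29)(0.250)² = 0.5181 kg·m².
Block: mg − T = ma. Pulley: TR = Iα. No-slip: a = αR, so T = (I/R²)a = 8.290·a.
Then mg = (m + 8.290)a, so a = (0.473)(9.8)/(0.473 + 8.290) = 0.5290 m/s².

a ≈ 0.529 m/s²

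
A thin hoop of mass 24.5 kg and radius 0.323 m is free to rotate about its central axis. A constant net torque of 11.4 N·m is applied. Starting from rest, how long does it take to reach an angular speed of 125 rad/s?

I = MR² = (24.5)(0.323)² = 2.556 kg·m².
α = τ/I = 11.4/2.556 = 4.460 rad/s².
ω = αt ⇒ t = ω/α = 125/4.460 = 28.03 s.

t ≈ 28.0 s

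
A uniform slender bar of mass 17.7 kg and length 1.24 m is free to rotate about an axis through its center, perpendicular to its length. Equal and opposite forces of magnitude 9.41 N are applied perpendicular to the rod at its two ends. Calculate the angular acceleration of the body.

I = (1/12)ML² = (1/12)(17.7)(1.24)² = 2.268 kg·m².
The couple gives τ = F·(L/2) + F·(L/2) = F L = (9.41)(1.24) = 11.67 N·m.
From τ = Iα: α = 11.67/2.268 = 5.145 rad/s².

α ≈ 5.14 rad/s²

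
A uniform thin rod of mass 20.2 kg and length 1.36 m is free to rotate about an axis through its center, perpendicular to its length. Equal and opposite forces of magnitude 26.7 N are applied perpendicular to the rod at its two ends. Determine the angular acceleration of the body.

α ≈ 11.7 rad/s²

I = (1/12)ML² = (1/12)(20.2)(1.36)² = 3.113 kg·m².
The couple gives τ = F·(L/2) + F·(L/2) = F L = (26.7)(1.36) = 36.31 N·m.
Newton's second law for rotation, τ = Iα, gives α = τ/I = 36.31/3.113 = 11.66 rad/s².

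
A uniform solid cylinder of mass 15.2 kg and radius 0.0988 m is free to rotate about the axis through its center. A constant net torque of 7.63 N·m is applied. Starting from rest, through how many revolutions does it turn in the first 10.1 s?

≈ 835 revolutions

I = ½MR² = (1/2)(15.2)(0.0988)² = 0.07419 kg·m².
α = τ/I = 7.63/0.07419 = 102.8 rad/s².
θ = ½αt² = ½(102.8)(10.1)² = 5246 rad.
Revolutions = θ/(2π) = 834.9.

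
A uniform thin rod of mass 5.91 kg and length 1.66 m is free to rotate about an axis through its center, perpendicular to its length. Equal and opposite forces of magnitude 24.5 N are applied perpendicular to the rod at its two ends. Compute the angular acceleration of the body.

I = (1/12)ML² = (1/12)(5.91)(1.66)² = 1.357 kg·m².
The couple gives τ = F·(L/2) + F·(L/2) = F L = (24.5)(1.66) = 40.67 N·m.
From τ = Iα: α = 40.67/1.357 = 29.97 rad/s².

α ≈ 30.0 rad/s²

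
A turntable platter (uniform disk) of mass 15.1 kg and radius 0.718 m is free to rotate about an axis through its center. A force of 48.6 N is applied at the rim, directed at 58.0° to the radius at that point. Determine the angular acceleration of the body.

α ≈ 7.60 rad/s²

I = ½MR² = (1/2)(15.1)(0.718)² = 3.892 kg·m².
Only the tangential component produces torque: τ = F R sinθ = (48.6)(0.718) sin 58.0° = 29.59 N·m.
From τ = Iα: α = 29.59/3.892 = 7.603 rad/s².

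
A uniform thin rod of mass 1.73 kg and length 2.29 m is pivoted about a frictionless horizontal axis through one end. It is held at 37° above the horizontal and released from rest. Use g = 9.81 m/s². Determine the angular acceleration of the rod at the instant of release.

About the pivot, I = (1/3)ML² = (1/3)(1.73)(2.29)² = 3.024 kg·m².
The weight acts at the center, a distance L/2 = 1.145 m from the pivot; τ = Mg(L/2) cos 37° = 15.52 N·m.
α = τ/I = 15.52/3.024 = 5.132 rad/s².
(Equivalently α = (3g/(2L)) cos 37° = 5.132 rad/s².)

α ≈ 5.13 rad/s²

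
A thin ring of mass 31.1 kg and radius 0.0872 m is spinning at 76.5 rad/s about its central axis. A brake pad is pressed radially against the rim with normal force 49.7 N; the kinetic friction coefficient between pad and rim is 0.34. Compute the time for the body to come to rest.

I = MR² = (31.1)(0.0872)² = 0.2365 kg·m².
Friction force f = μN = (0.34)(49.7) = 16.90 N at the rim; torque magnitude τ = fR = 1.474 N·m, opposing ω.
|α| = τ/I = 1.474/0.2365 = 6.231 rad/s² (deceleration).
0 = ω₀ − |α|t ⇒ t = ω₀/|α| = 76.5/6.231 = 12.28 s.

t ≈ 12.3 s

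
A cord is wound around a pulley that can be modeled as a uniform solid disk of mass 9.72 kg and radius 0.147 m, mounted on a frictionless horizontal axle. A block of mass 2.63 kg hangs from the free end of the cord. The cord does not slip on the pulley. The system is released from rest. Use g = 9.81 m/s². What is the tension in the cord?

I = ½MR² = (1/2)(9.72)(0.147)² = 0.1050 kg·m².
Block: mg − T = ma. Pulley: TR = Iα. No-slip: a = αR, so T = (I/R²)a = 4.860·a.
Then mg = (m + 4.860)a, so a = (2.63)(9.81)/(2.63 + 4.860) = 3.445 m/s².
T = 4.860·a = 16.74 N.

T ≈ 16.7 N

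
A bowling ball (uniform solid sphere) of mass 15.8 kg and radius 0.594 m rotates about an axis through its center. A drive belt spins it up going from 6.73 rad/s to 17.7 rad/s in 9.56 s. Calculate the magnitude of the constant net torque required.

I = (2/5)MR² = (2/5)(15.8)(0.594)² = 2.230 kg·m².
α = Δω/Δt = (17.7 − 6.73)/9.56 = 1.147 rad/s².
τ = Iα = (2.230)(1.147) = 2.559 N·m.

τ ≈ 2.56 N·m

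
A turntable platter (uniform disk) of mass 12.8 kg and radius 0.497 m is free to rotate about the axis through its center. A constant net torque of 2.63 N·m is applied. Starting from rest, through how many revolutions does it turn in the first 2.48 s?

≈ 0.814 revolutions

I = ½MR² = (1/2)(12.8)(0.497)² = 1.581 kg·m².
α = τ/I = 2.63/1.581 = 1.664 rad/s².
θ = ½αt² = ½(1.664)(2.48)² = 5.116 rad.
Revolutions = θ/(2π) = 0.8142.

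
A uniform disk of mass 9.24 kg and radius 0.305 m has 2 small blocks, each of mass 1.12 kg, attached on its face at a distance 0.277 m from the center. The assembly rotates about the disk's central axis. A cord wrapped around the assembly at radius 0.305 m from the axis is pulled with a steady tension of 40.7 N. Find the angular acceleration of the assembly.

I_disk = ½MR² = ½(9.24)(0.305)² = 0.4298 kg·m².
I_blocks = 2·m·r² = 2(1.12)(0.277)² = 0.1719 kg·m².
Total I = 0.6016 kg·m².
τ = F r = (40.7)(0.305) = 12.41 N·m.
α = τ/I = 12.41/0.6016 = 20.63 rad/s².

α ≈ 20.6 rad/s²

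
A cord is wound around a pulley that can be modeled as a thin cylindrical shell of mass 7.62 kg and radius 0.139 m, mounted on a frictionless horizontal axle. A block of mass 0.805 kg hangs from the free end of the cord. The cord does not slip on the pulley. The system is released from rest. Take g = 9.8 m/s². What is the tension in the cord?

T ≈ 7.14 N

I = MR² = (7.62)(0.139)² = 0.1472 kg·m².
Block: mg − T = ma. Pulley: TR = Iα. No-slip: a = αR, so T = (I/R²)a = 7.620·a.
Then mg = (m + 7.620)a, so a = (0.805)(9.8)/(0.805 + 7.620) = 0.9364 m/s².
T = 7.620·a = 7.135 N.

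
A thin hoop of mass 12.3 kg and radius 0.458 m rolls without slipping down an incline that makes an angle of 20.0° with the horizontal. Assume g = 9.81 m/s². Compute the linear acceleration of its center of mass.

Translation along the incline: Mg sinθ − f = Ma.
Rotation about the center: fR = Iα with I = MR². No-slip gives a = αR, so f = (I/R²)a = M a.
Substituting: Mg sinθ = (1 + 1.000)Ma, so a = g sinθ/(1 + 1.000) = (9.81) sin 20.0° / 2.000 = 1.678 m/s².

a ≈ 1.68 m/s²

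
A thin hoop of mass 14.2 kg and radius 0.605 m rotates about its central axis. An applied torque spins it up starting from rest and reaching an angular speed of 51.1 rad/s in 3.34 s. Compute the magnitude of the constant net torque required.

τ ≈ 79.5 N·m

I = MR² = (14.2)(0.605)² = 5.198 kg·m².
α = Δω/Δt = (51.1 − 0)/3.34 = 15.30 rad/s².
τ = Iα = (5.198)(15.30) = 79.52 N·m.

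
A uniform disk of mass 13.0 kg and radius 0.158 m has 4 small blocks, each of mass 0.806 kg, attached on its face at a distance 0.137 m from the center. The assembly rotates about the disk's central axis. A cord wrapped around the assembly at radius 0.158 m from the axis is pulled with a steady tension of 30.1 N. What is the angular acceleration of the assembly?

α ≈ 21.3 rad/s²

I_disk = ½MR² = ½(13.0)(0.158)² = 0.1623 kg·m².
I_blocks = 4·m·r² = 4(0.806)(0.137)² = 0.06051 kg·m².
Total I = 0.2228 kg·m².
τ = F r = (30.1)(0.158) = 4.756 N·m.
α = τ/I = 4.756/0.2228 = 21.35 rad/s².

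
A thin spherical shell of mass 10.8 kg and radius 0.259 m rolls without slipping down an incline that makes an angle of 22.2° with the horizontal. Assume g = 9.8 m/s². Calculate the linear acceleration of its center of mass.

a ≈ 2.22 m/s²

Translation along the incline: Mg sinθ − f = Ma.
Rotation about the center: fR = Iα with I = (2/3)MR². No-slip gives a = αR, so f = (I/R²)a = (2/3)M a.
Substituting: Mg sinθ = (1 + 0.6667)Ma, so a = g sinθ/(1 + 0.6667) = (9.8) sin 22.2° / 1.667 = 2.222 m/s².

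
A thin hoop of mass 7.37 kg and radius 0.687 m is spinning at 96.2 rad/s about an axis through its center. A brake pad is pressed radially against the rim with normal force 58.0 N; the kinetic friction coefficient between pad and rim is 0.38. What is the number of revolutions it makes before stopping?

I = MR² = (7.37)(0.687)² = 3.478 kg·m².
Friction force f = μN = (0.38)(58.0) = 22.04 N at the rim; torque magnitude τ = fR = 15.14 N·m, opposing ω.
|α| = τ/I = 15.14/3.478 = 4.353 rad/s² (deceleration).
ω² = ω₀² − 2|α|θ with ω = 0 ⇒ θ = ω₀²/(2|α|) = 1063 rad = 169.2 rev.

≈ 169 revolutions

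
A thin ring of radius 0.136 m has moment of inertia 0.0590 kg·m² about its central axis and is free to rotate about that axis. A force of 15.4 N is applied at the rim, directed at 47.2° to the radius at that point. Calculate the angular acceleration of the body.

Only the tangential component produces torque: τ = F R sinθ = (15.4)(0.136) sin 47.2° = 1.537 N·m.
Newton's second law for rotation, τ = Iα, gives α = τ/I = 1.537/0.05900 = 26.05 rad/s².

α ≈ 26.0 rad/s²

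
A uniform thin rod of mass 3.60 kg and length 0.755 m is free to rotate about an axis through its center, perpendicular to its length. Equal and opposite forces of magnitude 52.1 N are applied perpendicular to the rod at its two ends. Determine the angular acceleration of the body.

α ≈ 230 rad/s²

I = (1/12)ML² = (1/12)(3.60)(0.755)² = 0.1710 kg·m².
The couple gives τ = F·(L/2) + F·(L/2) = F L = (52.1)(0.755) = 39.34 N·m.
Newton's second law for rotation, τ = Iα, gives α = τ/I = 39.34/0.1710 = 230.0 rad/s².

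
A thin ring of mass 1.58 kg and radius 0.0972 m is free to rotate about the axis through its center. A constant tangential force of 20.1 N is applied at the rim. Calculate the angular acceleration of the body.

I = MR² = (1.58)(0.0972)² = 0.01493 kg·m².
τ = F R = (20.1)(0.0972) = 1.954 N·m.
From τ = Iα: α = 1.954/0.01493 = 130.9 rad/s².

α ≈ 131 rad/s²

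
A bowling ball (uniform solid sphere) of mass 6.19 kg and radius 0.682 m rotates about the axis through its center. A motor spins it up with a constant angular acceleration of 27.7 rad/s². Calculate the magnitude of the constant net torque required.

I = (2/5)MR² = (2/5)(6.19)(0.682)² = 1.152 kg·m².
τ = Iα = (1.152)(27.70) = 31.90 N·m.

τ ≈ 31.9 N·m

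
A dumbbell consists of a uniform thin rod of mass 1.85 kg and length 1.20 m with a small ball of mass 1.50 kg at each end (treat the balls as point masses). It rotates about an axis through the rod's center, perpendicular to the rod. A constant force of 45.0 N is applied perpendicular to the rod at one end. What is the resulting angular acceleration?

α ≈ 20.7 rad/s²

I_rod = (1/12)ML² = (1/12)(1.85)(1.20)² = 0.2220 kg·m².
I_balls = 2·m·(L/2)² = 2(1.50)(0.6000)² = 1.080 kg·m².
Total I = 1.302 kg·m².
τ = F·(L/2) = (45.0)(0.600) = 27.00 N·m.
α = τ/I = 27.00/1.302 = 20.74 rad/s².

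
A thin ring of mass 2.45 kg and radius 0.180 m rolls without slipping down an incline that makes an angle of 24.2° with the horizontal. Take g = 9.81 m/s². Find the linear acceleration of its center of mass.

Translation along the incline: Mg sinθ − f = Ma.
Rotation about the center: fR = Iα with I = MR². No-slip gives a = αR, so f = (I/R²)a = M a.
Substituting: Mg sinθ = (1 + 1.000)Ma, so a = g sinθ/(1 + 1.000) = (9.81) sin 24.2° / 2.000 = 2.011 m/s².

a ≈ 2.01 m/s²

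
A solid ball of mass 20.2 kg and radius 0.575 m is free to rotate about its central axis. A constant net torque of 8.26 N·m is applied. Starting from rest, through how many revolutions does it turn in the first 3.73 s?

≈ 3.42 revolutions

I = (2/5)MR² = (2/5)(20.2)(0.575)² = 2.671 kg·m².
α = τ/I = 8.26/2.671 = 3.092 rad/s².
θ = ½αt² = ½(3.092)(3.73)² = 21.51 rad.
Revolutions = θ/(2π) = 3.423.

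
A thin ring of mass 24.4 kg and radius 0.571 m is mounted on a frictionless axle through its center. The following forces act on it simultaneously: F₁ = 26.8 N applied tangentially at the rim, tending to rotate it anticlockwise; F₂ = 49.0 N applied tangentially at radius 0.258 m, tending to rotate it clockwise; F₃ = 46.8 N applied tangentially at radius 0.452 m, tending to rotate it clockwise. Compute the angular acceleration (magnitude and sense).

I = MR² = (24.4)(0.571)² = 7.955 kg·m².
Taking anticlockwise as positive: τ₁ = +(26.8)(0.571) = +15.30 N·m; τ₂ = −(49.0)(0.258) = −12.64 N·m; τ₃ = −(46.8)(0.452) = −21.15 N·m.
Net torque τ = -18.49 N·m.
α = τ/I = -18.49/7.955 = -2.325 rad/s².

α ≈ 2.32 rad/s², clockwise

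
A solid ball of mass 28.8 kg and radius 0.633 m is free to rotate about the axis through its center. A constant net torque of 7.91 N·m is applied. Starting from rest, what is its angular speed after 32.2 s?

I = (2/5)MR² = (2/5)(28.8)(0.633)² = 4.616 kg·m².
α = τ/I = 7.91/4.616 = 1.714 rad/s².
ω = ω₀ + αt = 0 + (1.714)(32.2) = 55.18 rad/s.

ω ≈ 55.2 rad/s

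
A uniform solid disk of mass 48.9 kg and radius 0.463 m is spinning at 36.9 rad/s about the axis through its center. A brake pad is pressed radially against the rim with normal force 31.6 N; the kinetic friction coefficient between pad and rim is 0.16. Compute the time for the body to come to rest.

t ≈ 82.6 s

I = ½MR² = (1/2)(48.9)(0.463)² = 5.241 kg·m².
Friction force f = μN = (0.16)(31.6) = 5.056 N at the rim; torque magnitude τ = fR = 2.341 N·m, opposing ω.
|α| = τ/I = 2.341/5.241 = 0.4466 rad/s² (deceleration).
0 = ω₀ − |α|t ⇒ t = ω₀/|α| = 36.9/0.4466 = 82.62 s.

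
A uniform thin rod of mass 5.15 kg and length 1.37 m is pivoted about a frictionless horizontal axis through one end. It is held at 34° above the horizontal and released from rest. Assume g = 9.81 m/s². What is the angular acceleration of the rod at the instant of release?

About the pivot, I = (1/3)ML² = (1/3)(5.15)(1.37)² = 3.222 kg·m².
The weight acts at the center, a distance L/2 = 0.6850 m from the pivot; τ = Mg(L/2) cos 34° = 28.69 N·m.
α = τ/I = 28.69/3.222 = 8.905 rad/s².

α ≈ 8.90 rad/s²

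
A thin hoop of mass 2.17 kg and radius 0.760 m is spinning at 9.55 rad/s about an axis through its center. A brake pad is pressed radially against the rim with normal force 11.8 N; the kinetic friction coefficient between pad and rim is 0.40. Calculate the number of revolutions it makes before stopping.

≈ 2.54 revolutions

I = MR² = (2.17)(0.760)² = 1.253 kg·m².
Friction force f = μN = (0.40)(11.8) = 4.720 N at the rim; torque magnitude τ = fR = 3.587 N·m, opposing ω.
|α| = τ/I = 3.587/1.253 = 2.862 rad/s² (deceleration).
ω² = ω₀² − 2|α|θ with ω = 0 ⇒ θ = ω₀²/(2|α|) = 15.93 rad = 2.536 rev.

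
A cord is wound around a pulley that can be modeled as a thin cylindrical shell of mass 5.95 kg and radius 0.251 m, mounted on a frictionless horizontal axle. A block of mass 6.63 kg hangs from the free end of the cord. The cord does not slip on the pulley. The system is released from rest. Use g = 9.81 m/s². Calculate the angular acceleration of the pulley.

α ≈ 20.6 rad/s²

I = MR² = (5.95)(0.251)² = 0.3749 kg·m².
Block: mg − T = ma. Pulley: TR = Iα. No-slip: a = αR, so T = (I/R²)a = 5.950·a.
Then mg = (m + 5.950)a, so a = (6.63)(9.81)/(6.63 + 5.950) = 5.170 m/s².
α = a/R = 5.170/0.251 = 20.60 rad/s².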